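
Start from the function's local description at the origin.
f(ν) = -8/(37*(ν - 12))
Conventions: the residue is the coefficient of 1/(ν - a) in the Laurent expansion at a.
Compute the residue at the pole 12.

At the order-1 pole 12 set g(ν) = (ν - (12))*f(ν) = -8/37.
Simple pole: residue = g(a) at a = 12, which is -8/37.

The residue is -8/37.


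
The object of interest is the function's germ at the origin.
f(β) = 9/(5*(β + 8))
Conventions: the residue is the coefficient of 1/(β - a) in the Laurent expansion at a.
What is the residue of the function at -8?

At the order-1 pole -8 set g(β) = (β - (-8))*f(β) = 9/5.
Simple pole: residue = g(a) at a = -8, which is 9/5.

The residue is 9/5.


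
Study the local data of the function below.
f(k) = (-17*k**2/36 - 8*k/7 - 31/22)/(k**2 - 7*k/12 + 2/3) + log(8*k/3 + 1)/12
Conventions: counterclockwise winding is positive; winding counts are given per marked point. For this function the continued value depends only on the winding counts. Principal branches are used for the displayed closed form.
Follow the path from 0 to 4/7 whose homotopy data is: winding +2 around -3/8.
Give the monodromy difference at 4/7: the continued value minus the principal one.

Continued minus principal equals (1/3)*pi*i.

The rational part is single-valued and drops out of the difference; each branch term changes only by its own monodromy.
(1/12)*log(1 - k/(-3/8)): each positive loop around -3/8 adds 2*pi*i to the log, so winding +2 contributes (1/12)*(2)*2*pi*i = (1/3)*pi*i.
Summing the contributions at k = 4/7 gives (1/3)*pi*i.


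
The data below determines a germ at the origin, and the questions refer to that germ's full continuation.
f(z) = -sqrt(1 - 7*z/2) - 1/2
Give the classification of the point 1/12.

The point is a regular point.

There is no denominator, hence no pole anywhere.
Branch term sqrt(1 - z/(2/7)): argument at 1/12 is 17/24, nonzero, so 1/12 is not its branch point (a point on a principal cut is still regular for the continued germ).
So the germ continues analytically to 1/12.


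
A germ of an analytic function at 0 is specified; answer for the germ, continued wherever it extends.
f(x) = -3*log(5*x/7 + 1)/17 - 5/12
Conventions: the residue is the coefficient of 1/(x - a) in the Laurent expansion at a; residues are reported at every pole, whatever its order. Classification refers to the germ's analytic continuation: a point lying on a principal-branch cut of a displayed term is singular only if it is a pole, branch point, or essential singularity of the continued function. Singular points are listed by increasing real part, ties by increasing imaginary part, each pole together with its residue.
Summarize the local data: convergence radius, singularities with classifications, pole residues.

Radius of convergence at 0: 7/5.
At -7/5: a logarithmic branch point.

Branch term (-3/17)*log(1 - x/(-7/5)): its argument vanishes at x = -7/5, a logarithmic branch point, modulus 7/5.
The radius of convergence is the smallest modulus among the singular points: 7/5.


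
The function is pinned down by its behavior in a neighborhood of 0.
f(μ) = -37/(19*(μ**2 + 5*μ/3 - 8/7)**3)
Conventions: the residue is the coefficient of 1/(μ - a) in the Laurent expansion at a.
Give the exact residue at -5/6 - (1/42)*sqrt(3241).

The residue is (2643354/1885804093)*sqrt(3241).

The factor μ**2 + 5*μ/3 - 8/7 splits as (μ - a)(μ - a') with a = -5/6 - (1/42)*sqrt(3241), a' = -5/6 + (1/42)*sqrt(3241). At the order-3 pole a set g(μ) = (μ - a)^3*f(μ) = [-37/19] / (μ - a')^3.
Order-3 pole: residue = g''(a)/2; g''(-5/6 - (1/42)*sqrt(3241)) = (5286708/1885804093)*sqrt(3241), so the residue is (2643354/1885804093)*sqrt(3241).


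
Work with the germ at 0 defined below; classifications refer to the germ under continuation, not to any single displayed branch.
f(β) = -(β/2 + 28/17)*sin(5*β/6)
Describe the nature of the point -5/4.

The point is a regular point.

There is no denominator, hence no pole anywhere.
The factor -sin(5*β/6) is entire.
So the germ continues analytically to -5/4.


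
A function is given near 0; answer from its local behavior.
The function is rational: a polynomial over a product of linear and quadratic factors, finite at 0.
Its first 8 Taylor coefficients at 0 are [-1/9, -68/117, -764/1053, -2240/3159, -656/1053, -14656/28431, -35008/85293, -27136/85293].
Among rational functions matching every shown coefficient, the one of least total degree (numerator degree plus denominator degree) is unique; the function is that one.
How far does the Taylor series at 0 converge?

The radius of convergence is 3/2.

No rational of total degree below 3 reproduces all 8 coefficients; solving the [1/2] Pade equations on them gives f(u) = (-38*u/39 - 1/4)/(u - 3/2)**2, whose expansion matches every shown term.
Denominator factor (u - 3/2)^2: pole of order 2 at 3/2, modulus 3/2.
The radius of convergence is the smallest modulus among the singular points: 3/2.


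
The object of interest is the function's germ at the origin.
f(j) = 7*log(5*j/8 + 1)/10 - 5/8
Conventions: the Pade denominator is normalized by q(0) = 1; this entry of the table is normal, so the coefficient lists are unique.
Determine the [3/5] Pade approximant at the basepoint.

The Pade approximant has numerator coefficients [-5/8, -929753/3636736, 6422645/50914304, 108068825/2443886592]; denominator coefficients [1, 504165/454592, 566025/1591072, 682625/25457152, -40125/58187776, 103125/1862008832].

Taylor coefficients needed (expand at 0): a_0 = -5/8, a_1 = 7/16, a_2 = -35/256, a_3 = 175/3072, a_4 = -875/32768, a_5 = 875/65536, a_6 = -21875/3145728, a_7 = 15625/4194304, a_8 = -546875/268435456.
Write the denominator as Q(j) = 1 + q1*j + q2*j^2 + q3*j^3 + q4*j^4 + q5*j^5. Requiring Q*f - P = O(j^9) with deg P <= 3 kills the coefficients of j^4..j^8 in Q*f:
  j^4: a_4 + q1*a_3 + q2*a_2 + q3*a_1 + q4*a_0 = 0, i.e. -875/32768 + (175/3072)*q1 + (-35/256)*q2 + (7/16)*q3 + (-5/8)*q4 = 0.
  j^5: a_5 + q1*a_4 + q2*a_3 + q3*a_2 + q4*a_1 + q5*a_0 = 0, i.e. 875/65536 + (-875/32768)*q1 + (175/3072)*q2 + (-35/256)*q3 + (7/16)*q4 + (-5/8)*q5 = 0.
  j^6: a_6 + q1*a_5 + q2*a_4 + q3*a_3 + q4*a_2 + q5*a_1 = 0, i.e. -21875/3145728 + (875/65536)*q1 + (-875/32768)*q2 + (175/3072)*q3 + (-35/256)*q4 + (7/16)*q5 = 0.
  j^7: a_7 + q1*a_6 + q2*a_5 + q3*a_4 + q4*a_3 + q5*a_2 = 0, i.e. 15625/4194304 + (-21875/3145728)*q1 + (875/65536)*q2 + (-875/32768)*q3 + (175/3072)*q4 + (-35/256)*q5 = 0.
  j^8: a_8 + q1*a_7 + q2*a_6 + q3*a_5 + q4*a_4 + q5*a_3 = 0, i.e. -546875/268435456 + (15625/4194304)*q1 + (-21875/3145728)*q2 + (875/65536)*q3 + (-875/32768)*q4 + (175/3072)*q5 = 0.
Solving this linear system: q1 = 504165/454592, q2 = 566025/1591072, q3 = 682625/25457152, q4 = -40125/58187776, q5 = 103125/1862008832.
The numerator is Q*f truncated at degree 3: P0 = a_0 = -5/8; P1 = a_1 + q1*a_0 = -929753/3636736; P2 = a_2 + q1*a_1 + q2*a_0 = 6422645/50914304; P3 = a_3 + q1*a_2 + q2*a_1 + q3*a_0 = 108068825/2443886592.


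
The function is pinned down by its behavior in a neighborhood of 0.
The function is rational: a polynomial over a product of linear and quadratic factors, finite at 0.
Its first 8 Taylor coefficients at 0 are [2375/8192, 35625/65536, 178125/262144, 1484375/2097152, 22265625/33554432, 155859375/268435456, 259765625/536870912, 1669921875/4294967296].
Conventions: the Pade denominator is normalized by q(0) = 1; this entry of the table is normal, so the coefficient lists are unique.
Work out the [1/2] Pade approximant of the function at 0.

The Pade approximant has numerator coefficients [2375/8192, 11875/196608]; denominator coefficients [1, -5/3, 25/32].

Taylor coefficients needed (read off): a_0 = 2375/8192, a_1 = 35625/65536, a_2 = 178125/262144, a_3 = 1484375/2097152.
Write the denominator as Q(γ) = 1 + q1*γ + q2*γ^2. Requiring Q*f - P = O(γ^4) with deg P <= 1 kills the coefficients of γ^2..γ^3 in Q*f:
  γ^2: a_2 + q1*a_1 + q2*a_0 = 0, i.e. 178125/262144 + (35625/65536)*q1 + (2375/8192)*q2 = 0.
  γ^3: a_3 + q1*a_2 + q2*a_1 = 0, i.e. 1484375/2097152 + (178125/262144)*q1 + (35625/65536)*q2 = 0.
Solving this linear system: q1 = -5/3, q2 = 25/32.
The numerator is Q*f truncated at degree 1: P0 = a_0 = 2375/8192; P1 = a_1 + q1*a_0 = 11875/196608.


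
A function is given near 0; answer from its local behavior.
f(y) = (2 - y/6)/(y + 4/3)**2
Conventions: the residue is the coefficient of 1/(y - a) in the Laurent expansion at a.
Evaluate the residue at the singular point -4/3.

The residue is -1/6.

At the order-2 pole -4/3 set g(y) = (y - (-4/3))^2*f(y) = 2 - y/6.
Order-2 pole: residue = g'(a); g'(-4/3) = -1/6, so the residue is -1/6.


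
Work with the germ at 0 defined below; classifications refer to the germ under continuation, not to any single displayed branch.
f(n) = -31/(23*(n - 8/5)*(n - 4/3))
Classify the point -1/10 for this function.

Denominator factors: n - 8/5 = -17/10 at n = -1/10; n - 4/3 = -43/30 at n = -1/10 — none vanishes.
So the germ continues analytically to -1/10.

The point is a regular point.


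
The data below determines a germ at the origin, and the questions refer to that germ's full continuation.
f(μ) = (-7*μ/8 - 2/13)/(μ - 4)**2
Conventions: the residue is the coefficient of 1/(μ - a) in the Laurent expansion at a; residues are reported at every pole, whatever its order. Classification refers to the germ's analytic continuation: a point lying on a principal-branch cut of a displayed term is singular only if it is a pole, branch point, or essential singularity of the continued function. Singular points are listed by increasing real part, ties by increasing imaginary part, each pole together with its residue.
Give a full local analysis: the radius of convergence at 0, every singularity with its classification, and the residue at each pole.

Denominator factor (μ - 4)^2: pole of order 2 at 4, modulus 4.
The radius of convergence is the smallest modulus among the singular points: 4.
At the order-2 pole 4 set g(μ) = (μ - (4))^2*f(μ) = -7*μ/8 - 2/13.
Order-2 pole: residue = g'(a); g'(4) = -7/8, so the residue is -7/8.

Radius of convergence at 0: 4.
At 4: a pole of order 2; residue -7/8.


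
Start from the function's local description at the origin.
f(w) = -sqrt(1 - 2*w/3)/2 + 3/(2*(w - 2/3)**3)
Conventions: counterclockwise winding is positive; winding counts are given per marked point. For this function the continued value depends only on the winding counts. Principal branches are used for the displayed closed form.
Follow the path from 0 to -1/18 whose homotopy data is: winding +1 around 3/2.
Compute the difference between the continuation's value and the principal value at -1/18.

The rational part is single-valued and drops out of the difference; each branch term changes only by its own monodromy.
(-1/2)*sqrt(1 - w/(3/2)): winding +1 is odd, the square root flips sign, contributing -2*(-1/2)*sqrt(1 - (-1/18)/(3/2)) = -2*(-1/2)*sqrt(28/27) = (2/9)*sqrt(21).
Summing the contributions at w = -1/18 gives (2/9)*sqrt(21).

Continued minus principal equals (2/9)*sqrt(21).


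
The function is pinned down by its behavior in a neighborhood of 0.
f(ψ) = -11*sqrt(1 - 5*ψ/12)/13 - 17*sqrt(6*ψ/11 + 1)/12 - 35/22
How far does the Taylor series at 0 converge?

The radius of convergence is 11/6.

Branch term (-17/12)*sqrt(1 - ψ/(-11/6)): its argument vanishes at ψ = -11/6, a square-root branch point, modulus 11/6.
Branch term (-11/13)*sqrt(1 - ψ/(12/5)): its argument vanishes at ψ = 12/5, a square-root branch point, modulus 12/5.
The radius of convergence is the smallest modulus among the singular points: 11/6.


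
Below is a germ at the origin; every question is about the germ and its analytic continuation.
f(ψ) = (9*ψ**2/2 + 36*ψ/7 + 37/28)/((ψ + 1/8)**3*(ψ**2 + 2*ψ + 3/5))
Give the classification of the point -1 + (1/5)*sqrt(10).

The denominator factor ψ**2 + 2*ψ + 3/5 vanishes at -1 + (1/5)*sqrt(10) and appears to the power 1; the numerator there equals 347/140 - (27/35)*sqrt(10), nonzero, and no other factor vanishes.
Hence a pole whose order is the multiplicity, 1.

The point is a pole of order 1.


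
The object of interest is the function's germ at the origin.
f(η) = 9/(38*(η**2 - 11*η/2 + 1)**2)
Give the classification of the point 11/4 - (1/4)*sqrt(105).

The point is a pole of order 2.

The denominator factor η**2 - 11*η/2 + 1 vanishes at 11/4 - (1/4)*sqrt(105) and appears to the power 2; the numerator there equals 9/38, nonzero, and no other factor vanishes.
Hence a pole whose order is the multiplicity, 2.


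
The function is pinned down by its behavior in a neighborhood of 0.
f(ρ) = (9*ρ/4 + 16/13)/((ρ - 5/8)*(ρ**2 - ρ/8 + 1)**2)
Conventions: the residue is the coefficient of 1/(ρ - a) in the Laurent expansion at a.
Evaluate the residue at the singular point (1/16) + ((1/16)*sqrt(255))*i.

The residue is (-4388/5733) + ((43164/4602325)*sqrt(255))*i.


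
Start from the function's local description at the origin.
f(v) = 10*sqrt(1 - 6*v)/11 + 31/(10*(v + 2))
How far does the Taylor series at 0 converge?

The radius of convergence is 1/6.

Denominator factor (v + 2): pole of order 1 at -2, modulus 2.
Branch term (10/11)*sqrt(1 - v/(1/6)): its argument vanishes at v = 1/6, a square-root branch point, modulus 1/6.
The radius of convergence is the smallest modulus among the singular points: 1/6.


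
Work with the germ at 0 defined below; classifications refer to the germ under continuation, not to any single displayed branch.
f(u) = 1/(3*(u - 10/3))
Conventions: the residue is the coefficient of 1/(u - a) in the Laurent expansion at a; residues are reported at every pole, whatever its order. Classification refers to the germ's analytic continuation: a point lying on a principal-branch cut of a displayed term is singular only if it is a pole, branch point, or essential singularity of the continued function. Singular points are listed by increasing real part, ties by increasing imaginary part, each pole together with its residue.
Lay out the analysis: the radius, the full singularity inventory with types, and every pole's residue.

Denominator factor (u - 10/3): pole of order 1 at 10/3, modulus 10/3.
The radius of convergence is the smallest modulus among the singular points: 10/3.
At the order-1 pole 10/3 set g(u) = (u - (10/3))*f(u) = 1/3.
Simple pole: residue = g(a) at a = 10/3, which is 1/3.

Radius of convergence at 0: 10/3.
At 10/3: a pole of order 1; residue 1/3.


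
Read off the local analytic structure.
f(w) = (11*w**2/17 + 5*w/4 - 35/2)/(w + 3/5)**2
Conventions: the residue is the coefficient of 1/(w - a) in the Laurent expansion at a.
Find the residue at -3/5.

The residue is 161/340.

At the order-2 pole -3/5 set g(w) = (w - (-3/5))^2*f(w) = 11*w**2/17 + 5*w/4 - 35/2.
Order-2 pole: residue = g'(a); g'(-3/5) = 161/340, so the residue is 161/340.


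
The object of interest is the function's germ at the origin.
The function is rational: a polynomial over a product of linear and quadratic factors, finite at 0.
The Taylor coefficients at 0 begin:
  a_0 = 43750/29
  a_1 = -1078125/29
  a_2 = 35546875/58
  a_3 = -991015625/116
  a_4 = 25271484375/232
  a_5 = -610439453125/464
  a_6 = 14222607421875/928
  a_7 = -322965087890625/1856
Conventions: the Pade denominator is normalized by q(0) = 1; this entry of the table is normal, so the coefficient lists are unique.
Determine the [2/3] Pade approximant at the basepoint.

The Pade approximant has numerator coefficients [43750/29, -468828125/208191, 468906250/208191]; denominator coefficients [1, 166195/7179, 4759075/28716, 2456875/7179].

Taylor coefficients needed (read off): a_0 = 43750/29, a_1 = -1078125/29, a_2 = 35546875/58, a_3 = -991015625/116, a_4 = 25271484375/232, a_5 = -610439453125/464.
Write the denominator as Q(v) = 1 + q1*v + q2*v^2 + q3*v^3. Requiring Q*f - P = O(v^6) with deg P <= 2 kills the coefficients of v^3..v^5 in Q*f:
  v^3: a_3 + q1*a_2 + q2*a_1 + q3*a_0 = 0, i.e. -991015625/116 + (35546875/58)*q1 + (-1078125/29)*q2 + (43750/29)*q3 = 0.
  v^4: a_4 + q1*a_3 + q2*a_2 + q3*a_1 = 0, i.e. 25271484375/232 + (-991015625/116)*q1 + (35546875/58)*q2 + (-1078125/29)*q3 = 0.
  v^5: a_5 + q1*a_4 + q2*a_3 + q3*a_2 = 0, i.e. -610439453125/464 + (25271484375/232)*q1 + (-991015625/116)*q2 + (35546875/58)*q3 = 0.
Solving this linear system: q1 = 166195/7179, q2 = 4759075/28716, q3 = 2456875/7179.
The numerator is Q*f truncated at degree 2: P0 = a_0 = 43750/29; P1 = a_1 + q1*a_0 = -468828125/208191; P2 = a_2 + q1*a_1 + q2*a_0 = 468906250/208191.


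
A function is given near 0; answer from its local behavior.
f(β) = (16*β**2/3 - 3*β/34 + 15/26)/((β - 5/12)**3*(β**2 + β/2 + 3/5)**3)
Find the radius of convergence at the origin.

The radius of convergence is 5/12.

Denominator factor (β**2 + β/2 + 3/5)^3: discriminant -43/20, complex-conjugate roots (-1/4) + ((1/20)*sqrt(215))*i and (-1/4) - ((1/20)*sqrt(215))*i; poles of order 3, moduli (1/5)*sqrt(15) and (1/5)*sqrt(15).
Denominator factor (β - 5/12)^3: pole of order 3 at 5/12, modulus 5/12.
The radius of convergence is the smallest modulus among the singular points: 5/12.


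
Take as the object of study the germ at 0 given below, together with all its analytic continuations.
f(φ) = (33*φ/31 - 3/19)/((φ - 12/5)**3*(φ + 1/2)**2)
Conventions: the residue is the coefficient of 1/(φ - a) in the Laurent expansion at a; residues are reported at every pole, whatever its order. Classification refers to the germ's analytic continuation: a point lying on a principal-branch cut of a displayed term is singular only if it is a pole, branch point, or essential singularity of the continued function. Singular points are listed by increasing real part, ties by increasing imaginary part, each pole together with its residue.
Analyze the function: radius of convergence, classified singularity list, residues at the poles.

Radius of convergence at 0: 1/2.
At -1/2: a pole of order 2; residue -5988000/416588509.
At 12/5: a pole of order 3; residue 5988000/416588509.

Denominator factor (φ - 12/5)^3: pole of order 3 at 12/5, modulus 12/5.
Denominator factor (φ + 1/2)^2: pole of order 2 at -1/2, modulus 1/2.
The radius of convergence is the smallest modulus among the singular points: 1/2.
At the order-2 pole -1/2 set g(φ) = (φ - (-1/2))^2*f(φ) = (33*φ/31 - 3/19)/(φ - 12/5)**3.
Order-2 pole: residue = g'(a); g'(-1/2) = -5988000/416588509, so the residue is -5988000/416588509.
At the order-3 pole 12/5 set g(φ) = (φ - (12/5))^3*f(φ) = (33*φ/31 - 3/19)/(φ + 1/2)**2.
Order-3 pole: residue = g''(a)/2; g''(12/5) = 11976000/416588509, so the residue is 5988000/416588509.
List the singular points by increasing real part (a conjugate pair: the negative imaginary part first).


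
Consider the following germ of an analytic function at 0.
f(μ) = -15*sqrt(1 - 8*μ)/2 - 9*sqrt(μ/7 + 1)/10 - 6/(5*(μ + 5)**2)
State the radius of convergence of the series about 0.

Denominator factor (μ + 5)^2: pole of order 2 at -5, modulus 5.
Branch term (-9/10)*sqrt(1 - μ/(-7)): its argument vanishes at μ = -7, a square-root branch point, modulus 7.
Branch term (-15/2)*sqrt(1 - μ/(1/8)): its argument vanishes at μ = 1/8, a square-root branch point, modulus 1/8.
The radius of convergence is the smallest modulus among the singular points: 1/8.

The radius of convergence is 1/8.


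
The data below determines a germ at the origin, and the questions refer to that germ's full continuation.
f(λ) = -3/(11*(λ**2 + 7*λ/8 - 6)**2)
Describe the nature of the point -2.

Denominator factors: λ**2 + 7*λ/8 - 6 = -15/4 at λ = -2 — none vanishes.
So the germ continues analytically to -2.

The point is a regular point.


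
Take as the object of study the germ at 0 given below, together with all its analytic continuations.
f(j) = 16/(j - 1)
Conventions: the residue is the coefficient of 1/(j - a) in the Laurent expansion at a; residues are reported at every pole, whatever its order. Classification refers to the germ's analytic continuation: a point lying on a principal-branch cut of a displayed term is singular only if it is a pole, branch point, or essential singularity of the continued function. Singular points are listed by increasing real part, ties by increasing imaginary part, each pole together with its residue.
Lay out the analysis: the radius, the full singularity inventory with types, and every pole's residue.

Denominator factor (j - 1): pole of order 1 at 1, modulus 1.
The radius of convergence is the smallest modulus among the singular points: 1.
At the order-1 pole 1 set g(j) = (j - (1))*f(j) = 16.
Simple pole: residue = g(a) at a = 1, which is 16.

Radius of convergence at 0: 1.
At 1: a pole of order 1; residue 16.


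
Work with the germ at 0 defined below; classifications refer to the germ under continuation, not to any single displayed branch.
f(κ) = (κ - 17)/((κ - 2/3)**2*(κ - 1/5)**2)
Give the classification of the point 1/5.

The point is a pole of order 2.

The denominator factor κ - 1/5 vanishes at 1/5 and appears to the power 2; the numerator there equals -84/5, nonzero, and no other factor vanishes.
Hence a pole whose order is the multiplicity, 2.


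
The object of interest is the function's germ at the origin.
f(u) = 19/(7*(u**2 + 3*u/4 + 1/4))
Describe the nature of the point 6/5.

The point is a regular point.

Denominator factors: u**2 + 3*u/4 + 1/4 = 259/100 at u = 6/5 — none vanishes.
So the germ continues analytically to 6/5.


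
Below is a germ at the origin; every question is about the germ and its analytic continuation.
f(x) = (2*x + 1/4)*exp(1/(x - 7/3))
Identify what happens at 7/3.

The point is an essential singularity.

The exponent 1/(x - (7/3)) has a pole at 7/3, so exp(1/(x - (7/3))) takes every nonzero value near it: an essential singularity (not a pole of any order).


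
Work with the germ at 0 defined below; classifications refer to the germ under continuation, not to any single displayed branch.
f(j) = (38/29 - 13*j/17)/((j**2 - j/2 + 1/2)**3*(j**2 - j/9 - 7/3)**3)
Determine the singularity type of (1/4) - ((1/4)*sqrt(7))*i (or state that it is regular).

The point is a pole of order 3.

The denominator factor j**2 - j/2 + 1/2 vanishes at (1/4) - ((1/4)*sqrt(7))*i and appears to the power 3; the numerator there equals (2207/1972) + ((13/68)*sqrt(7))*i, nonzero, and no other factor vanishes.
Hence a pole whose order is the multiplicity, 3.


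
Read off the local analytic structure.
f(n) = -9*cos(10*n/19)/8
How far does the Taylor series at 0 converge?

The factor cos(10*n/19) is entire and contributes no finite singular point.
The polynomial part has no poles.
No finite singular points: the Taylor series at 0 converges everywhere.

The radius of convergence is infinite.


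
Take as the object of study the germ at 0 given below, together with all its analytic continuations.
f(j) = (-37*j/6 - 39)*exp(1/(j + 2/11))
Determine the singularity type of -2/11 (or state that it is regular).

The exponent 1/(j - (-2/11)) has a pole at -2/11, so exp(1/(j - (-2/11))) takes every nonzero value near it: an essential singularity (not a pole of any order).

The point is an essential singularity.


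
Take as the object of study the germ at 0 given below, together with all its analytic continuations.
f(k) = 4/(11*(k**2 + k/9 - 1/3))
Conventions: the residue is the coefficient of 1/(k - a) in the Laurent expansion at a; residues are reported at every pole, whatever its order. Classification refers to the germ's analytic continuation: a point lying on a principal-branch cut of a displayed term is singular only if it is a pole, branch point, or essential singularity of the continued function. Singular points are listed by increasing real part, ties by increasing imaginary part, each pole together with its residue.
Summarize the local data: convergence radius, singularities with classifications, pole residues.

Denominator factor (k**2 + k/9 - 1/3): discriminant 109/81, real irrational roots -1/18 + (1/18)*sqrt(109) and -1/18 - (1/18)*sqrt(109); poles of order 1, moduli -1/18 + (1/18)*sqrt(109) and 1/18 + (1/18)*sqrt(109).
The radius of convergence is the smallest modulus among the singular points: -1/18 + (1/18)*sqrt(109).
The factor k**2 + k/9 - 1/3 splits as (k - a)(k - a') with a = -1/18 - (1/18)*sqrt(109), a' = -1/18 + (1/18)*sqrt(109). At the order-1 pole a set g(k) = (k - a)*f(k) = [4/11] / (k - a').
Simple pole: residue = g(a) at a = -1/18 - (1/18)*sqrt(109), which is -(36/1199)*sqrt(109).
The factor k**2 + k/9 - 1/3 splits as (k - a)(k - a') with a = -1/18 + (1/18)*sqrt(109), a' = -1/18 - (1/18)*sqrt(109). At the order-1 pole a set g(k) = (k - a)*f(k) = [4/11] / (k - a').
Simple pole: residue = g(a) at a = -1/18 + (1/18)*sqrt(109), which is (36/1199)*sqrt(109).
List the singular points by increasing real part (a conjugate pair: the negative imaginary part first).

Radius of convergence at 0: -1/18 + (1/18)*sqrt(109).
At -1/18 - (1/18)*sqrt(109): a pole of order 1; residue -(36/1199)*sqrt(109).
At -1/18 + (1/18)*sqrt(109): a pole of order 1; residue (36/1199)*sqrt(109).


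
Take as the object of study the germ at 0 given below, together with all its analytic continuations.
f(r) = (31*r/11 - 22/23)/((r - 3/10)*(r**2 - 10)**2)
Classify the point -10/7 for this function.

The point is a regular point.

Denominator factors: r - 3/10 = -121/70 at r = -10/7; r**2 - 10 = -390/49 at r = -10/7 — none vanishes.
So the germ continues analytically to -10/7.


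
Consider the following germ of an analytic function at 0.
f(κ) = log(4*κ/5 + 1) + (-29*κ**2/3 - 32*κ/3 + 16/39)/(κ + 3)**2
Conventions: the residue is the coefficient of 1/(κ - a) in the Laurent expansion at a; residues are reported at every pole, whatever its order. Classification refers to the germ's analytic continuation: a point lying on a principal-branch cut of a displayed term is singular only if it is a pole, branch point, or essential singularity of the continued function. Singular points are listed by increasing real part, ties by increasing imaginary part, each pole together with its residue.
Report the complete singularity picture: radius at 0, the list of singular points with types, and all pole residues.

Denominator factor (κ + 3)^2: pole of order 2 at -3, modulus 3.
Branch term (1)*log(1 - κ/(-5/4)): its argument vanishes at κ = -5/4, a logarithmic branch point, modulus 5/4.
The radius of convergence is the smallest modulus among the singular points: 5/4.
The branch term is analytic at -3 and contributes nothing to the residue; only the rational part matters.
At the order-2 pole -3 set g(κ) = (κ - (-3))^2*(rational part) = -29*κ**2/3 - 32*κ/3 + 16/39.
Order-2 pole: residue = g'(a); g'(-3) = 142/3, so the residue is 142/3.
List the singular points by increasing real part (a conjugate pair: the negative imaginary part first).

Radius of convergence at 0: 5/4.
At -3: a pole of order 2; residue 142/3.
At -5/4: a logarithmic branch point.


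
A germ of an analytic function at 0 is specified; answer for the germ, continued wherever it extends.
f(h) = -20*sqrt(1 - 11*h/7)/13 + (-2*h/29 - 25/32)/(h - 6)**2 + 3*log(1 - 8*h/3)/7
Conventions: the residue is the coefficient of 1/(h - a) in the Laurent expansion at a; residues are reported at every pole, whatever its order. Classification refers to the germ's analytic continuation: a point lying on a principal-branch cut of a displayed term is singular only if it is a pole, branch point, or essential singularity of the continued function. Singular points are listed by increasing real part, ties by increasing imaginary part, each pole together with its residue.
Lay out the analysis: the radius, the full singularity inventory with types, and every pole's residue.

Radius of convergence at 0: 3/8.
At 3/8: a logarithmic branch point.
At 7/11: an algebraic (square-root) branch point.
At 6: a pole of order 2; residue -2/29.

Denominator factor (h - 6)^2: pole of order 2 at 6, modulus 6.
Branch term (-20/13)*sqrt(1 - h/(7/11)): its argument vanishes at h = 7/11, a square-root branch point, modulus 7/11.
Branch term (3/7)*log(1 - h/(3/8)): its argument vanishes at h = 3/8, a logarithmic branch point, modulus 3/8.
The radius of convergence is the smallest modulus among the singular points: 3/8.
The branch terms are analytic at 6 and contribute nothing to the residue; only the rational part matters.
At the order-2 pole 6 set g(h) = (h - (6))^2*(rational part) = -2*h/29 - 25/32.
Order-2 pole: residue = g'(a); g'(6) = -2/29, so the residue is -2/29.
List the singular points by increasing real part (a conjugate pair: the negative imaginary part first).


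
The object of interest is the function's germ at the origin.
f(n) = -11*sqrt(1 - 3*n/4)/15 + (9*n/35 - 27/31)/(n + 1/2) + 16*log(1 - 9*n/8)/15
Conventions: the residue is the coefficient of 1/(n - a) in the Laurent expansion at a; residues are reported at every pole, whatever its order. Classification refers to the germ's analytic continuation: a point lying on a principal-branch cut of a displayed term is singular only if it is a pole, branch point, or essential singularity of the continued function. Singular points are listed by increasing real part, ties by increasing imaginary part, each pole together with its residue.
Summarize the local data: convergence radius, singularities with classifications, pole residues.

Denominator factor (n + 1/2): pole of order 1 at -1/2, modulus 1/2.
Branch term (16/15)*log(1 - n/(8/9)): its argument vanishes at n = 8/9, a logarithmic branch point, modulus 8/9.
Branch term (-11/15)*sqrt(1 - n/(4/3)): its argument vanishes at n = 4/3, a square-root branch point, modulus 4/3.
The radius of convergence is the smallest modulus among the singular points: 1/2.
The branch terms are analytic at -1/2 and contribute nothing to the residue; only the rational part matters.
At the order-1 pole -1/2 set g(n) = (n - (-1/2))*(rational part) = 9*n/35 - 27/31.
Simple pole: residue = g(a) at a = -1/2, which is -2169/2170.
List the singular points by increasing real part (a conjugate pair: the negative imaginary part first).

Radius of convergence at 0: 1/2.
At -1/2: a pole of order 1; residue -2169/2170.
At 8/9: a logarithmic branch point.
At 4/3: an algebraic (square-root) branch point.


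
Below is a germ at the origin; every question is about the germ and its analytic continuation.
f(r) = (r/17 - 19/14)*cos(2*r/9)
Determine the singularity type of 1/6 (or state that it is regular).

There is no denominator, hence no pole anywhere.
The factor cos(2*r/9) is entire.
So the germ continues analytically to 1/6.

The point is a regular point.


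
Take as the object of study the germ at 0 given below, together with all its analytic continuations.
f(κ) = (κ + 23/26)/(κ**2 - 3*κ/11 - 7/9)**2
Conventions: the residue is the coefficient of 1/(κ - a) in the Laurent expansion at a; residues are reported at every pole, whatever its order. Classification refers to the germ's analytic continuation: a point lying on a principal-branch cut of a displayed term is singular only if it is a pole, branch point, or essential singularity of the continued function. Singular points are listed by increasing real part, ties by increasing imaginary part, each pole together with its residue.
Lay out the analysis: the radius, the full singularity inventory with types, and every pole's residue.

Radius of convergence at 0: -3/22 + (1/66)*sqrt(3469).
At 3/22 - (1/66)*sqrt(3469): a pole of order 2; residue (953964/156441493)*sqrt(3469).
At 3/22 + (1/66)*sqrt(3469): a pole of order 2; residue -(953964/156441493)*sqrt(3469).

Denominator factor (κ**2 - 3*κ/11 - 7/9)^2: discriminant 3469/1089, real irrational roots 3/22 + (1/66)*sqrt(3469) and 3/22 - (1/66)*sqrt(3469); poles of order 2, moduli 3/22 + (1/66)*sqrt(3469) and -3/22 + (1/66)*sqrt(3469).
The radius of convergence is the smallest modulus among the singular points: -3/22 + (1/66)*sqrt(3469).
The factor κ**2 - 3*κ/11 - 7/9 splits as (κ - a)(κ - a') with a = 3/22 - (1/66)*sqrt(3469), a' = 3/22 + (1/66)*sqrt(3469). At the order-2 pole a set g(κ) = (κ - a)^2*f(κ) = [κ + 23/26] / (κ - a')^2.
Order-2 pole: residue = g'(a); g'(3/22 - (1/66)*sqrt(3469)) = (953964/156441493)*sqrt(3469), so the residue is (953964/156441493)*sqrt(3469).
The factor κ**2 - 3*κ/11 - 7/9 splits as (κ - a)(κ - a') with a = 3/22 + (1/66)*sqrt(3469), a' = 3/22 - (1/66)*sqrt(3469). At the order-2 pole a set g(κ) = (κ - a)^2*f(κ) = [κ + 23/26] / (κ - a')^2.
Order-2 pole: residue = g'(a); g'(3/22 + (1/66)*sqrt(3469)) = -(953964/156441493)*sqrt(3469), so the residue is -(953964/156441493)*sqrt(3469).
List the singular points by increasing real part (a conjugate pair: the negative imaginary part first).


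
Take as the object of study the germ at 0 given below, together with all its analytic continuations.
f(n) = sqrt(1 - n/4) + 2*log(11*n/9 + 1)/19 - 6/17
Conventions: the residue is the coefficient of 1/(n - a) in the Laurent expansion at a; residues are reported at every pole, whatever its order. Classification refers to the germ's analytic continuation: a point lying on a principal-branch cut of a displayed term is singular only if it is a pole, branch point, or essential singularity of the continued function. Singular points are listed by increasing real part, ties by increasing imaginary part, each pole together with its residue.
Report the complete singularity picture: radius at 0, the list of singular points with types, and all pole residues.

Radius of convergence at 0: 9/11.
At -9/11: a logarithmic branch point.
At 4: an algebraic (square-root) branch point.

Branch term (1)*sqrt(1 - n/(4)): its argument vanishes at n = 4, a square-root branch point, modulus 4.
Branch term (2/19)*log(1 - n/(-9/11)): its argument vanishes at n = -9/11, a logarithmic branch point, modulus 9/11.
The radius of convergence is the smallest modulus among the singular points: 9/11.
List the singular points by increasing real part (a conjugate pair: the negative imaginary part first).


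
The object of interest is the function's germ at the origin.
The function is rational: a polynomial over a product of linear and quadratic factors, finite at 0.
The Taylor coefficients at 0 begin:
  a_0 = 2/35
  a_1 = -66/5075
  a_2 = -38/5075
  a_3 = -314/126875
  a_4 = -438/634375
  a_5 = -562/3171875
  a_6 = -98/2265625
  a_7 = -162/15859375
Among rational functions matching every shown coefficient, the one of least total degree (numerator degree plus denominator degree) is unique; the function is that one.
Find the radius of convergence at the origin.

No rational of total degree below 3 reproduces all 8 coefficients; solving the [1/2] Pade equations on them gives f(μ) = (10/7 - 26*μ/29)/(μ - 5)**2, whose expansion matches every shown term.
Denominator factor (μ - 5)^2: pole of order 2 at 5, modulus 5.
The radius of convergence is the smallest modulus among the singular points: 5.

The radius of convergence is 5.


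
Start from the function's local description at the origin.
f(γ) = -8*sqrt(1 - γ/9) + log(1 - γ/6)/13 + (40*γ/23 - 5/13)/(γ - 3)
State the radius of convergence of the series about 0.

Denominator factor (γ - 3): pole of order 1 at 3, modulus 3.
Branch term (1/13)*log(1 - γ/(6)): its argument vanishes at γ = 6, a logarithmic branch point, modulus 6.
Branch term (-8)*sqrt(1 - γ/(9)): its argument vanishes at γ = 9, a square-root branch point, modulus 9.
The radius of convergence is the smallest modulus among the singular points: 3.

The radius of convergence is 3.


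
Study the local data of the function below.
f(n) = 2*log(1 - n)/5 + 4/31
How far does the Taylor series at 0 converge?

Branch term (2/5)*log(1 - n/(1)): its argument vanishes at n = 1, a logarithmic branch point, modulus 1.
The radius of convergence is the smallest modulus among the singular points: 1.

The radius of convergence is 1.


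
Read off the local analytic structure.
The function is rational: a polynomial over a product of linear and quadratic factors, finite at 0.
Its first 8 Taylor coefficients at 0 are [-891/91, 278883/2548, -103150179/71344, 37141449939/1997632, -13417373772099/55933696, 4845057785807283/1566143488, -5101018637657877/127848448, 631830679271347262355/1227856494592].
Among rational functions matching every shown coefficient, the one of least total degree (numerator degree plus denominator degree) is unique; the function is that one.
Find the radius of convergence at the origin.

No rational of total degree below 4 reproduces all 8 coefficients; solving the [0/4] Pade equations on them gives f(μ) = -7/(13*(μ - 7/9)**2*(μ**2 + 5*μ/4 + 1/11)), whose expansion matches every shown term.
Denominator factor (μ - 7/9)^2: pole of order 2 at 7/9, modulus 7/9.
Denominator factor (μ**2 + 5*μ/4 + 1/11): discriminant 211/176, real irrational roots -5/8 + (1/88)*sqrt(2321) and -5/8 - (1/88)*sqrt(2321); poles of order 1, moduli 5/8 - (1/88)*sqrt(2321) and 5/8 + (1/88)*sqrt(2321).
The radius of convergence is the smallest modulus among the singular points: 5/8 - (1/88)*sqrt(2321).

The radius of convergence is 5/8 - (1/88)*sqrt(2321).


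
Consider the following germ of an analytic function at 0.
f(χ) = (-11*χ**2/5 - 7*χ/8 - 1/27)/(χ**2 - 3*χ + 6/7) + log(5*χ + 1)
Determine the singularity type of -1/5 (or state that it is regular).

The point is a logarithmic branch point.

The term (1)*log(1 - χ/(-1/5)) has argument 1 - -1/5/(-1/5) = 0 at -1/5: a logarithmic (infinitely-sheeted) branch point; the remaining terms are analytic or single-valued there.


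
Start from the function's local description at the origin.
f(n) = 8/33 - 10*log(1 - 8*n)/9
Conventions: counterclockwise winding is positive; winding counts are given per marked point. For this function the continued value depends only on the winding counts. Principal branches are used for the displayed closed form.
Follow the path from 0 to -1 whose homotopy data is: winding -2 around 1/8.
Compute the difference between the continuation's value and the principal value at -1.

Continued minus principal equals (40/9)*pi*i.

The rational part is single-valued and drops out of the difference; each branch term changes only by its own monodromy.
(-10/9)*log(1 - n/(1/8)): each positive loop around 1/8 adds 2*pi*i to the log, so winding -2 contributes (-10/9)*(-2)*2*pi*i = (40/9)*pi*i.
Summing the contributions at n = -1 gives (40/9)*pi*i.


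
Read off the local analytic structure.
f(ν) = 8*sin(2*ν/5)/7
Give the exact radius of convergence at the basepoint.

The radius of convergence is infinite.

The factor sin(2*ν/5) is entire and contributes no finite singular point.
The polynomial part has no poles.
No finite singular points: the Taylor series at 0 converges everywhere.


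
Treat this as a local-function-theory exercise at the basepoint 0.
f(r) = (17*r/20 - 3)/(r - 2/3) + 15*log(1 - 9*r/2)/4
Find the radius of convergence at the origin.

Denominator factor (r - 2/3): pole of order 1 at 2/3, modulus 2/3.
Branch term (15/4)*log(1 - r/(2/9)): its argument vanishes at r = 2/9, a logarithmic branch point, modulus 2/9.
The radius of convergence is the smallest modulus among the singular points: 2/9.

The radius of convergence is 2/9.


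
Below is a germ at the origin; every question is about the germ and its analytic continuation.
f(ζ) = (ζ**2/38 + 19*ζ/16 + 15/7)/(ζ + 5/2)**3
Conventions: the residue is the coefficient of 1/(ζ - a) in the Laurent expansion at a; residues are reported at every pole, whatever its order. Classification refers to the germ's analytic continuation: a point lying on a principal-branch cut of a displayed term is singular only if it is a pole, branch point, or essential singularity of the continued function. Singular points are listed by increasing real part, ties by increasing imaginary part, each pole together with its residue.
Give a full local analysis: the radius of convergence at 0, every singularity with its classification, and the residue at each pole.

Denominator factor (ζ + 5/2)^3: pole of order 3 at -5/2, modulus 5/2.
The radius of convergence is the smallest modulus among the singular points: 5/2.
At the order-3 pole -5/2 set g(ζ) = (ζ - (-5/2))^3*f(ζ) = ζ**2/38 + 19*ζ/16 + 15/7.
Order-3 pole: residue = g''(a)/2; g''(-5/2) = 1/19, so the residue is 1/38.

Radius of convergence at 0: 5/2.
At -5/2: a pole of order 3; residue 1/38.
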